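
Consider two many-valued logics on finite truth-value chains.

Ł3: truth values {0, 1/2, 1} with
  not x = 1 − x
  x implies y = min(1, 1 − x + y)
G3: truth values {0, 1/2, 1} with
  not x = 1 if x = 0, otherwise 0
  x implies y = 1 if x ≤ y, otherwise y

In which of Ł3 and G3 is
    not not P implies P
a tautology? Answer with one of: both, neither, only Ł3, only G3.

In Ł3: every assignment gives 1 — tautology.
In G3: at P = 1/2 the value is 1/2 — not a tautology.

only Ł3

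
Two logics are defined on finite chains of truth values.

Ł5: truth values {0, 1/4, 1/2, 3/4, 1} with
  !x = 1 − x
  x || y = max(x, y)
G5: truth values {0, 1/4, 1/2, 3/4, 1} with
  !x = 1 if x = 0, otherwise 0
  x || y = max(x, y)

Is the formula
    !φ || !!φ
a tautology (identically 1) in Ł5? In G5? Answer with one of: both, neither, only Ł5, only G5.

only G5

In Ł5: at φ = 1/4 the value is 3/4 — not a tautology.
In G5: every assignment gives 1 — tautology.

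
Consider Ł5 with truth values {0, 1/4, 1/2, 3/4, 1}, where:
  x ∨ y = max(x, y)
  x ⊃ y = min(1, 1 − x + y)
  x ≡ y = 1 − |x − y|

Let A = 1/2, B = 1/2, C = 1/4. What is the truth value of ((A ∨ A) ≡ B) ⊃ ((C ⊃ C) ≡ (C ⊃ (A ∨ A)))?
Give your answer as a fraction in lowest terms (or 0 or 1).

1

A ∨ A = 1/2 ∨ 1/2 = 1/2
(A ∨ A) ≡ B = 1/2 ≡ 1/2 = 1
C ⊃ C = 1/4 ⊃ 1/4 = 1
A ∨ A = 1/2 ∨ 1/2 = 1/2
C ⊃ (A ∨ A) = 1/4 ⊃ 1/2 = 1
(C ⊃ C) ≡ (C ⊃ (A ∨ A)) = 1 ≡ 1 = 1
((A ∨ A) ≡ B) ⊃ ((C ⊃ C) ≡ (C ⊃ (A ∨ A))) = 1 ⊃ 1 = 1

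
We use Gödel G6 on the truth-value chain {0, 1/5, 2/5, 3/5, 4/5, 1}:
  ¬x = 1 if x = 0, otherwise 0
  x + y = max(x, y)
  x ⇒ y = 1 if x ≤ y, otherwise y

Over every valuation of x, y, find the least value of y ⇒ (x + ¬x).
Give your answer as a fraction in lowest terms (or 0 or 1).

1/5

Take x = 1/5, y = 2/5:
¬x = ¬1/5 = 0
x + ¬x = 1/5 + 0 = 1/5
y ⇒ (x + ¬x) = 2/5 ⇒ 1/5 = 1/5
No assignment yields a value below 1/5, so this is the minimum.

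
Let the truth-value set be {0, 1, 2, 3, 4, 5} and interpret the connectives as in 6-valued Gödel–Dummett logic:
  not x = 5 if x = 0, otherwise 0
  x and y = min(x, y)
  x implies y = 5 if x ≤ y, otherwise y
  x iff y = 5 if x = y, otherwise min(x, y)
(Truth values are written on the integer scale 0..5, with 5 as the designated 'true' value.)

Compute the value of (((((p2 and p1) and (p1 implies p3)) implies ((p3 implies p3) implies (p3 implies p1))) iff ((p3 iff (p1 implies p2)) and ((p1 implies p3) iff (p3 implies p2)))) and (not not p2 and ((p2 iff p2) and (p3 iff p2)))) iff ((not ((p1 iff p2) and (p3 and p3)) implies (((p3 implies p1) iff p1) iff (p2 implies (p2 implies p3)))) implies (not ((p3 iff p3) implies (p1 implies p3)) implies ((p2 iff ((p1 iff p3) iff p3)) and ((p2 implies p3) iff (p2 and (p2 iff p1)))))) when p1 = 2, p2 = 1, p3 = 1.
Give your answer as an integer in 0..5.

p2 and p1 = 1 and 2 = 1
p1 implies p3 = 2 implies 1 = 1
(p2 and p1) and (p1 implies p3) = 1 and 1 = 1
p3 implies p3 = 1 implies 1 = 5
p3 implies p1 = 1 implies 2 = 5
(p3 implies p3) implies (p3 implies p1) = 5 implies 5 = 5
((p2 and p1) and (p1 implies p3)) implies ((p3 implies p3) implies (p3 implies p1)) = 1 implies 5 = 5
p1 implies p2 = 2 implies 1 = 1
p3 iff (p1 implies p2) = 1 iff 1 = 5
p1 implies p3 = 2 implies 1 = 1
p3 implies p2 = 1 implies 1 = 5
(p1 implies p3) iff (p3 implies p2) = 1 iff 5 = 1
(p3 iff (p1 implies p2)) and ((p1 implies p3) iff (p3 implies p2)) = 5 and 1 = 1
(((p2 and p1) and (p1 implies p3)) implies ((p3 implies p3) implies (p3 implies p1))) iff ((p3 iff (p1 implies p2)) and ((p1 implies p3) iff (p3 implies p2))) = 5 iff 1 = 1
not p2 = not 1 = 0
not not p2 = not 0 = 5
p2 iff p2 = 1 iff 1 = 5
p3 iff p2 = 1 iff 1 = 5
(p2 iff p2) and (p3 iff p2) = 5 and 5 = 5
not not p2 and ((p2 iff p2) and (p3 iff p2)) = 5 and 5 = 5
((((p2 and p1) and (p1 implies p3)) implies ((p3 implies p3) implies (p3 implies p1))) iff ((p3 iff (p1 implies p2)) and ((p1 implies p3) iff (p3 implies p2)))) and (not not p2 and ((p2 iff p2) and (p3 iff p2))) = 1 and 5 = 1
p1 iff p2 = 2 iff 1 = 1
p3 and p3 = 1 and 1 = 1
(p1 iff p2) and (p3 and p3) = 1 and 1 = 1
not ((p1 iff p2) and (p3 and p3)) = not 1 = 0
p3 implies p1 = 1 implies 2 = 5
(p3 implies p1) iff p1 = 5 iff 2 = 2
p2 implies p3 = 1 implies 1 = 5
p2 implies (p2 implies p3) = 1 implies 5 = 5
((p3 implies p1) iff p1) iff (p2 implies (p2 implies p3)) = 2 iff 5 = 2
not ((p1 iff p2) and (p3 and p3)) implies (((p3 implies p1) iff p1) iff (p2 implies (p2 implies p3))) = 0 implies 2 = 5
p3 iff p3 = 1 iff 1 = 5
p1 implies p3 = 2 implies 1 = 1
(p3 iff p3) implies (p1 implies p3) = 5 implies 1 = 1
not ((p3 iff p3) implies (p1 implies p3)) = not 1 = 0
p1 iff p3 = 2 iff 1 = 1
(p1 iff p3) iff p3 = 1 iff 1 = 5
p2 iff ((p1 iff p3) iff p3) = 1 iff 5 = 1
p2 implies p3 = 1 implies 1 = 5
p2 iff p1 = 1 iff 2 = 1
p2 and (p2 iff p1) = 1 and 1 = 1
(p2 implies p3) iff (p2 and (p2 iff p1)) = 5 iff 1 = 1
(p2 iff ((p1 iff p3) iff p3)) and ((p2 implies p3) iff (p2 and (p2 iff p1))) = 1 and 1 = 1
not ((p3 iff p3) implies (p1 implies p3)) implies ((p2 iff ((p1 iff p3) iff p3)) and ((p2 implies p3) iff (p2 and (p2 iff p1)))) = 0 implies 1 = 5
(not ((p1 iff p2) and (p3 and p3)) implies (((p3 implies p1) iff p1) iff (p2 implies (p2 implies p3)))) implies (not ((p3 iff p3) implies (p1 implies p3)) implies ((p2 iff ((p1 iff p3) iff p3)) and ((p2 implies p3) iff (p2 and (p2 iff p1))))) = 5 implies 5 = 5
(((((p2 and p1) and (p1 implies p3)) implies ((p3 implies p3) implies (p3 implies p1))) iff ((p3 iff (p1 implies p2)) and ((p1 implies p3) iff (p3 implies p2)))) and (not not p2 and ((p2 iff p2) and (p3 iff p2)))) iff ((not ((p1 iff p2) and (p3 and p3)) implies (((p3 implies p1) iff p1) iff (p2 implies (p2 implies p3)))) implies (not ((p3 iff p3) implies (p1 implies p3)) implies ((p2 iff ((p1 iff p3) iff p3)) and ((p2 implies p3) iff (p2 and (p2 iff p1)))))) = 1 iff 5 = 1

1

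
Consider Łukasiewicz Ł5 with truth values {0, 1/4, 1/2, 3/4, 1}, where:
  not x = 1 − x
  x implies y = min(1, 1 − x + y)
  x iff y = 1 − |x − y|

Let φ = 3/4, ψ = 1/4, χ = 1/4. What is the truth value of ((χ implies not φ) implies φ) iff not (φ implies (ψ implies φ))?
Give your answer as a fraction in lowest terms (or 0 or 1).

1/4

not φ = not 3/4 = 1/4
χ implies not φ = 1/4 implies 1/4 = 1
(χ implies not φ) implies φ = 1 implies 3/4 = 3/4
ψ implies φ = 1/4 implies 3/4 = 1
φ implies (ψ implies φ) = 3/4 implies 1 = 1
not (φ implies (ψ implies φ)) = not 1 = 0
((χ implies not φ) implies φ) iff not (φ implies (ψ implies φ)) = 3/4 iff 0 = 1/4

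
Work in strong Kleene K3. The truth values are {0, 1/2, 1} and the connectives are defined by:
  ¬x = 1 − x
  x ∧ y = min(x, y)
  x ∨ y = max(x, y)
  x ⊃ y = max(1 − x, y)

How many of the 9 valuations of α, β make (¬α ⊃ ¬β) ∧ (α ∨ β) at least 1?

α = 0, β = 0 ↦ 0  <
α = 0, β = 1/2 ↦ 1/2  <
α = 0, β = 1 ↦ 0  <
α = 1/2, β = 0 ↦ 1/2  <
α = 1/2, β = 1/2 ↦ 1/2  <
α = 1/2, β = 1 ↦ 1/2  <
α = 1, β = 0 ↦ 1  ≥
α = 1, β = 1/2 ↦ 1  ≥
α = 1, β = 1 ↦ 1  ≥
So 3 of the 9 assignments meet the threshold.

3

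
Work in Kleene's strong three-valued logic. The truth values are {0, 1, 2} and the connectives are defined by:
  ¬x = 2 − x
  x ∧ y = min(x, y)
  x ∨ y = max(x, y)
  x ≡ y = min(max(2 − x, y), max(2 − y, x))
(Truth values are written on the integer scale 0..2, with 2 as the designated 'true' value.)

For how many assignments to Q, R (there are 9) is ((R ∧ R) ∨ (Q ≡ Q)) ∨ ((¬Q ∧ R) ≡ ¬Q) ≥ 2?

Q = 0, R = 0 ↦ 2  ≥
Q = 0, R = 1 ↦ 2  ≥
Q = 0, R = 2 ↦ 2  ≥
Q = 1, R = 0 ↦ 1  <
Q = 1, R = 1 ↦ 1  <
Q = 1, R = 2 ↦ 2  ≥
Q = 2, R = 0 ↦ 2  ≥
Q = 2, R = 1 ↦ 2  ≥
Q = 2, R = 2 ↦ 2  ≥
So 7 of the 9 assignments meet the threshold.

7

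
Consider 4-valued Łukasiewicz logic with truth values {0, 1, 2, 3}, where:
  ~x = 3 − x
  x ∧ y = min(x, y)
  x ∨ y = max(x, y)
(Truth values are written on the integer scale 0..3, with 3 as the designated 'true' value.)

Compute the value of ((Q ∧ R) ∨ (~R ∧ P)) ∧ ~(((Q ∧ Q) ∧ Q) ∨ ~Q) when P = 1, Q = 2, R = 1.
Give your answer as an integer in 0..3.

1

Q ∧ R = 2 ∧ 1 = 1
~R = ~1 = 2
~R ∧ P = 2 ∧ 1 = 1
(Q ∧ R) ∨ (~R ∧ P) = 1 ∨ 1 = 1
Q ∧ Q = 2 ∧ 2 = 2
(Q ∧ Q) ∧ Q = 2 ∧ 2 = 2
~Q = ~2 = 1
((Q ∧ Q) ∧ Q) ∨ ~Q = 2 ∨ 1 = 2
~(((Q ∧ Q) ∧ Q) ∨ ~Q) = ~2 = 1
((Q ∧ R) ∨ (~R ∧ P)) ∧ ~(((Q ∧ Q) ∧ Q) ∨ ~Q) = 1 ∧ 1 = 1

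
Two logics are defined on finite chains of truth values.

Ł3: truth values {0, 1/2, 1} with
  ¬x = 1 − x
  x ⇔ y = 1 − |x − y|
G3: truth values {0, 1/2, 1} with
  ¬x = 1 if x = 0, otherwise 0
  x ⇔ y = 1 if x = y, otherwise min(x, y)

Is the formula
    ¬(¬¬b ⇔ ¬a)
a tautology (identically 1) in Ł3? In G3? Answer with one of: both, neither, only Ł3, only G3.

In Ł3: at a = 0, b = 1/2 the value is 1/2 — not a tautology.
In G3: at a = 0, b = 1/2 the value is 0 — not a tautology.

neither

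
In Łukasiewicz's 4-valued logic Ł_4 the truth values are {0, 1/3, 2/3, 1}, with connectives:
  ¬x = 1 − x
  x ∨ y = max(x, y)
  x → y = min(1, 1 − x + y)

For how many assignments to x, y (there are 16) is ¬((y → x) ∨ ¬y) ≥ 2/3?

3

x = 0, y = 0 ↦ 0  <
x = 0, y = 1/3 ↦ 1/3  <
x = 0, y = 2/3 ↦ 2/3  ≥
x = 0, y = 1 ↦ 1  ≥
x = 1/3, y = 0 ↦ 0  <
x = 1/3, y = 1/3 ↦ 0  <
x = 1/3, y = 2/3 ↦ 1/3  <
x = 1/3, y = 1 ↦ 2/3  ≥
x = 2/3, y = 0 ↦ 0  <
x = 2/3, y = 1/3 ↦ 0  <
x = 2/3, y = 2/3 ↦ 0  <
x = 2/3, y = 1 ↦ 1/3  <
x = 1, y = 0 ↦ 0  <
x = 1, y = 1/3 ↦ 0  <
x = 1, y = 2/3 ↦ 0  <
x = 1, y = 1 ↦ 0  <
So 3 of the 16 assignments meet the threshold.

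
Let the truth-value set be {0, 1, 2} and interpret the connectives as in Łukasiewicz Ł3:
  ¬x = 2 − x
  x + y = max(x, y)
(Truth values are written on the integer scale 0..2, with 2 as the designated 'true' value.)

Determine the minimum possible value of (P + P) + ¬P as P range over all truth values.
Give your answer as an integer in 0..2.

1

Take P = 1:
P + P = 1 + 1 = 1
¬P = ¬1 = 1
(P + P) + ¬P = 1 + 1 = 1
No assignment yields a value below 1, so this is the minimum.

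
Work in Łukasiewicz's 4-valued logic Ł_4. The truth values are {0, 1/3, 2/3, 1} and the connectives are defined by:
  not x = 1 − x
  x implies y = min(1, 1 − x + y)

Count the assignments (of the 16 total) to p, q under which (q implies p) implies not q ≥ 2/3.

12

p = 0, q = 0 ↦ 1  ≥
p = 0, q = 1/3 ↦ 1  ≥
p = 0, q = 2/3 ↦ 1  ≥
p = 0, q = 1 ↦ 1  ≥
p = 1/3, q = 0 ↦ 1  ≥
p = 1/3, q = 1/3 ↦ 2/3  ≥
p = 1/3, q = 2/3 ↦ 2/3  ≥
p = 1/3, q = 1 ↦ 2/3  ≥
p = 2/3, q = 0 ↦ 1  ≥
p = 2/3, q = 1/3 ↦ 2/3  ≥
p = 2/3, q = 2/3 ↦ 1/3  <
p = 2/3, q = 1 ↦ 1/3  <
p = 1, q = 0 ↦ 1  ≥
p = 1, q = 1/3 ↦ 2/3  ≥
p = 1, q = 2/3 ↦ 1/3  <
p = 1, q = 1 ↦ 0  <
So 12 of the 16 assignments meet the threshold.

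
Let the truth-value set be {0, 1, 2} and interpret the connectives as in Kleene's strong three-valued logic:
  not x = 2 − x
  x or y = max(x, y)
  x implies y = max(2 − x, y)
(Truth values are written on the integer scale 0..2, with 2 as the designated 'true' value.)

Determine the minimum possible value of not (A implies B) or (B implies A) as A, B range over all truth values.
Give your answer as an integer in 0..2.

Take A = 0, B = 2:
A implies B = 0 implies 2 = 2
not (A implies B) = not 2 = 0
B implies A = 2 implies 0 = 0
not (A implies B) or (B implies A) = 0 or 0 = 0
No assignment yields a value below 0, so this is the minimum.

0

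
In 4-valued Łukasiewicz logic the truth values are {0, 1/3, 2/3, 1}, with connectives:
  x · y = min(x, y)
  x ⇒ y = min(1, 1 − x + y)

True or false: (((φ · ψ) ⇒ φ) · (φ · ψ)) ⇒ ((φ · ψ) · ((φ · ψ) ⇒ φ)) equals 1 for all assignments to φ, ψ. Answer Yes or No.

φ = 0, ψ = 0 ↦ 1
φ = 0, ψ = 1/3 ↦ 1
φ = 0, ψ = 2/3 ↦ 1
φ = 0, ψ = 1 ↦ 1
φ = 1/3, ψ = 0 ↦ 1
φ = 1/3, ψ = 1/3 ↦ 1
φ = 1/3, ψ = 2/3 ↦ 1
φ = 1/3, ψ = 1 ↦ 1
φ = 2/3, ψ = 0 ↦ 1
φ = 2/3, ψ = 1/3 ↦ 1
φ = 2/3, ψ = 2/3 ↦ 1
φ = 2/3, ψ = 1 ↦ 1
φ = 1, ψ = 0 ↦ 1
φ = 1, ψ = 1/3 ↦ 1
φ = 1, ψ = 2/3 ↦ 1
φ = 1, ψ = 1 ↦ 1
Every assignment gives a value ≥ 1.

Yes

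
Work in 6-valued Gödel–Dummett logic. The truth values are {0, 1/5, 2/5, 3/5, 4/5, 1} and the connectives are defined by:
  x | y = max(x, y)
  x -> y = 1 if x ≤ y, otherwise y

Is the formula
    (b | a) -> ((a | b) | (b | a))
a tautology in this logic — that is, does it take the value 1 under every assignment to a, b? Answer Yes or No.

At a = 0, b = 4/5, for instance:
b | a = 4/5 | 0 = 4/5
a | b = 0 | 4/5 = 4/5
(a | b) | (b | a) = 4/5 | 4/5 = 4/5
(b | a) -> ((a | b) | (b | a)) = 4/5 -> 4/5 = 1
and checking the remaining 35 assignments likewise gives ≥ 1 in every case.

Yes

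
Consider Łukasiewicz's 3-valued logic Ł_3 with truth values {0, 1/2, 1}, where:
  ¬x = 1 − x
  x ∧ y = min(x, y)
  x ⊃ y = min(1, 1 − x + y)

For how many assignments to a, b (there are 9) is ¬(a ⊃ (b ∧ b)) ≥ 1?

a = 0, b = 0 ↦ 0  <
a = 0, b = 1/2 ↦ 0  <
a = 0, b = 1 ↦ 0  <
a = 1/2, b = 0 ↦ 1/2  <
a = 1/2, b = 1/2 ↦ 0  <
a = 1/2, b = 1 ↦ 0  <
a = 1, b = 0 ↦ 1  ≥
a = 1, b = 1/2 ↦ 1/2  <
a = 1, b = 1 ↦ 0  <
So 1 of the 9 assignments meets the threshold.

1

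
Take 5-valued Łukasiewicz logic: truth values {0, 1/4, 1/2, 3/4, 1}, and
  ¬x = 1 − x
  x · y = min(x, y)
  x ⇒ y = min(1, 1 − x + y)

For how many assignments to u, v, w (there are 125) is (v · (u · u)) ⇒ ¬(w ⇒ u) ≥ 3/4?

value 1: 63 assignments (counts)
value 3/4: 24 assignments (counts)
value 1/2: 20 assignments
value 1/4: 13 assignments
value 0: 5 assignments
So 87 of the 125 assignments meet the threshold.

87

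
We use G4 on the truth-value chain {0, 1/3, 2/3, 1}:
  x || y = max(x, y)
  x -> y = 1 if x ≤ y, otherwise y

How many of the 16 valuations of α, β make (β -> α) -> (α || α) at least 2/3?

α = 0, β = 0 ↦ 0  <
α = 0, β = 1/3 ↦ 1  ≥
α = 0, β = 2/3 ↦ 1  ≥
α = 0, β = 1 ↦ 1  ≥
α = 1/3, β = 0 ↦ 1/3  <
α = 1/3, β = 1/3 ↦ 1/3  <
α = 1/3, β = 2/3 ↦ 1  ≥
α = 1/3, β = 1 ↦ 1  ≥
α = 2/3, β = 0 ↦ 2/3  ≥
α = 2/3, β = 1/3 ↦ 2/3  ≥
α = 2/3, β = 2/3 ↦ 2/3  ≥
α = 2/3, β = 1 ↦ 1  ≥
α = 1, β = 0 ↦ 1  ≥
α = 1, β = 1/3 ↦ 1  ≥
α = 1, β = 2/3 ↦ 1  ≥
α = 1, β = 1 ↦ 1  ≥
So 13 of the 16 assignments meet the threshold.

13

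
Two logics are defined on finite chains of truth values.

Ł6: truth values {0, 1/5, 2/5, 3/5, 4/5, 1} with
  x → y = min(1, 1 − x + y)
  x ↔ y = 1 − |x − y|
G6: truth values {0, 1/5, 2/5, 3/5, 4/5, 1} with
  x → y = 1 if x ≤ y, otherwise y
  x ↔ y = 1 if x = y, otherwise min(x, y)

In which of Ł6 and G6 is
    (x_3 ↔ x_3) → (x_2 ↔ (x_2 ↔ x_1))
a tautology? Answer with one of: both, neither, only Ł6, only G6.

In Ł6: at x_1 = 0, x_2 = 0, x_3 = 0 the value is 0 — not a tautology.
In G6: at x_1 = 0, x_2 = 0, x_3 = 0 the value is 0 — not a tautology.

neither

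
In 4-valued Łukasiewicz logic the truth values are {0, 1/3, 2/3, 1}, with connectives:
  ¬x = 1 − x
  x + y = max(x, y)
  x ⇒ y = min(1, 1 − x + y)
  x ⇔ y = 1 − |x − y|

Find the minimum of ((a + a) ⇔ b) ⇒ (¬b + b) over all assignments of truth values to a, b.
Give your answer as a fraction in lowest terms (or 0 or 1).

2/3

Take a = 1/3, b = 1/3:
a + a = 1/3 + 1/3 = 1/3
(a + a) ⇔ b = 1/3 ⇔ 1/3 = 1
¬b = ¬1/3 = 2/3
¬b + b = 2/3 + 1/3 = 2/3
((a + a) ⇔ b) ⇒ (¬b + b) = 1 ⇒ 2/3 = 2/3
No assignment yields a value below 2/3, so this is the minimum.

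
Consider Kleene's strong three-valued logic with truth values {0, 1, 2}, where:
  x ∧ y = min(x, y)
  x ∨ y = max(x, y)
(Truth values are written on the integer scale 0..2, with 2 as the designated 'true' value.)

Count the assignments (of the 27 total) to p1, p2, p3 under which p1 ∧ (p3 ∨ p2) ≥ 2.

5

value 2: 5 assignments (counts)
value 1: 11 assignments
value 0: 11 assignments
So 5 of the 27 assignments meet the threshold.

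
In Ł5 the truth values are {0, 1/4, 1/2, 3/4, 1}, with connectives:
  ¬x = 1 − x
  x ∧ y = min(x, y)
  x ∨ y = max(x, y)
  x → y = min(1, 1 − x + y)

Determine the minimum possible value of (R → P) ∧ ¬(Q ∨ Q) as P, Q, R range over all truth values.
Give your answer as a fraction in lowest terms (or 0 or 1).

Take P = 0, Q = 0, R = 1:
R → P = 1 → 0 = 0
Q ∨ Q = 0 ∨ 0 = 0
¬(Q ∨ Q) = ¬0 = 1
(R → P) ∧ ¬(Q ∨ Q) = 0 ∧ 1 = 0
No assignment yields a value below 0, so this is the minimum.

0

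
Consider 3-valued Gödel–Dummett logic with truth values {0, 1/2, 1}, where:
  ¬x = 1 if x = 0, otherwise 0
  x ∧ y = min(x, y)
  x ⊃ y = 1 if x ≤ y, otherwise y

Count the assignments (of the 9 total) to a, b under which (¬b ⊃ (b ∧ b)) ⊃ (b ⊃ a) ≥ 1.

a = 0, b = 0 ↦ 1  ≥
a = 0, b = 1/2 ↦ 0  <
a = 0, b = 1 ↦ 0  <
a = 1/2, b = 0 ↦ 1  ≥
a = 1/2, b = 1/2 ↦ 1  ≥
a = 1/2, b = 1 ↦ 1/2  <
a = 1, b = 0 ↦ 1  ≥
a = 1, b = 1/2 ↦ 1  ≥
a = 1, b = 1 ↦ 1  ≥
So 6 of the 9 assignments meet the threshold.

6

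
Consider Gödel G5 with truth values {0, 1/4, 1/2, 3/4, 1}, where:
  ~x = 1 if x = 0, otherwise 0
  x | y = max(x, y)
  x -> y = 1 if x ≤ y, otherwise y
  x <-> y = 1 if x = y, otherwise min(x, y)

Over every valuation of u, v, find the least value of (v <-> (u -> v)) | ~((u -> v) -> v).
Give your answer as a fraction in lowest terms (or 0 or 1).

1/4

Take u = 0, v = 1/4:
u -> v = 0 -> 1/4 = 1
v <-> (u -> v) = 1/4 <-> 1 = 1/4
u -> v = 0 -> 1/4 = 1
(u -> v) -> v = 1 -> 1/4 = 1/4
~((u -> v) -> v) = ~1/4 = 0
(v <-> (u -> v)) | ~((u -> v) -> v) = 1/4 | 0 = 1/4
No assignment yields a value below 1/4, so this is the minimum.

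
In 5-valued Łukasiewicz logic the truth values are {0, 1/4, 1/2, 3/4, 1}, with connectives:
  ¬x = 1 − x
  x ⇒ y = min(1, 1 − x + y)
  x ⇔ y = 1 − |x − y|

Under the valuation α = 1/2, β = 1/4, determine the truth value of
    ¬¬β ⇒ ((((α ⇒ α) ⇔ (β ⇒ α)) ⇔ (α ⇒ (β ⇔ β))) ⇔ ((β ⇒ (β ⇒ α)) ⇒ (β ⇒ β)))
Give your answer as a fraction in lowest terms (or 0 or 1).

¬β = ¬1/4 = 3/4
¬¬β = ¬3/4 = 1/4
α ⇒ α = 1/2 ⇒ 1/2 = 1
β ⇒ α = 1/4 ⇒ 1/2 = 1
(α ⇒ α) ⇔ (β ⇒ α) = 1 ⇔ 1 = 1
β ⇔ β = 1/4 ⇔ 1/4 = 1
α ⇒ (β ⇔ β) = 1/2 ⇒ 1 = 1
((α ⇒ α) ⇔ (β ⇒ α)) ⇔ (α ⇒ (β ⇔ β)) = 1 ⇔ 1 = 1
β ⇒ α = 1/4 ⇒ 1/2 = 1
β ⇒ (β ⇒ α) = 1/4 ⇒ 1 = 1
β ⇒ β = 1/4 ⇒ 1/4 = 1
(β ⇒ (β ⇒ α)) ⇒ (β ⇒ β) = 1 ⇒ 1 = 1
(((α ⇒ α) ⇔ (β ⇒ α)) ⇔ (α ⇒ (β ⇔ β))) ⇔ ((β ⇒ (β ⇒ α)) ⇒ (β ⇒ β)) = 1 ⇔ 1 = 1
¬¬β ⇒ ((((α ⇒ α) ⇔ (β ⇒ α)) ⇔ (α ⇒ (β ⇔ β))) ⇔ ((β ⇒ (β ⇒ α)) ⇒ (β ⇒ β))) = 1/4 ⇒ 1 = 1

1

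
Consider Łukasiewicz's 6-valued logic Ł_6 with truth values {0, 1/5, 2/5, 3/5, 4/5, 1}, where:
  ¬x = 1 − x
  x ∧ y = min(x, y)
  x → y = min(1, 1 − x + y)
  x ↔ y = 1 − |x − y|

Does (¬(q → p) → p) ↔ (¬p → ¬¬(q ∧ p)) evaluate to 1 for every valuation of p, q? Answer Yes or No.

Counterexample: take p = 0, q = 0.
q → p = 0 → 0 = 1
¬(q → p) = ¬1 = 0
¬(q → p) → p = 0 → 0 = 1
¬p = ¬0 = 1
q ∧ p = 0 ∧ 0 = 0
¬(q ∧ p) = ¬0 = 1
¬¬(q ∧ p) = ¬1 = 0
¬p → ¬¬(q ∧ p) = 1 → 0 = 0
(¬(q → p) → p) ↔ (¬p → ¬¬(q ∧ p)) = 1 ↔ 0 = 0
This gives 0 ≠ 1.

No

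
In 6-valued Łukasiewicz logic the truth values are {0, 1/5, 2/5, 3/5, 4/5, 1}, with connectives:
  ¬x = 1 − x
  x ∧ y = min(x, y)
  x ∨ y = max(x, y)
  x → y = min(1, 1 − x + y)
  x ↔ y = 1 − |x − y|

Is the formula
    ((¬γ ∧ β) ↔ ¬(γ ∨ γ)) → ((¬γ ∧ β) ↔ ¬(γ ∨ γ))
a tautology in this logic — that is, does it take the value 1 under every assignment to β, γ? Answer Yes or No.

Yes

At β = 3/5, γ = 1/5, for instance:
¬γ = ¬1/5 = 4/5
¬γ ∧ β = 4/5 ∧ 3/5 = 3/5
γ ∨ γ = 1/5 ∨ 1/5 = 1/5
¬(γ ∨ γ) = ¬1/5 = 4/5
(¬γ ∧ β) ↔ ¬(γ ∨ γ) = 3/5 ↔ 4/5 = 4/5
((¬γ ∧ β) ↔ ¬(γ ∨ γ)) → ((¬γ ∧ β) ↔ ¬(γ ∨ γ)) = 4/5 → 4/5 = 1
and checking the remaining 35 assignments likewise gives ≥ 1 in every case.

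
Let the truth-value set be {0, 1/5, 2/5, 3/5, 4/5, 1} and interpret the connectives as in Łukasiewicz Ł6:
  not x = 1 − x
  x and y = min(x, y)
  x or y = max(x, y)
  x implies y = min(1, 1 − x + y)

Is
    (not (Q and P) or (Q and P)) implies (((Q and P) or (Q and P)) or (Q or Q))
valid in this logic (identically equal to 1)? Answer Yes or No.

No

Counterexample: take P = 0, Q = 0.
Q and P = 0 and 0 = 0
not (Q and P) = not 0 = 1
Q and P = 0 and 0 = 0
not (Q and P) or (Q and P) = 1 or 0 = 1
Q and P = 0 and 0 = 0
Q and P = 0 and 0 = 0
(Q and P) or (Q and P) = 0 or 0 = 0
Q or Q = 0 or 0 = 0
((Q and P) or (Q and P)) or (Q or Q) = 0 or 0 = 0
(not (Q and P) or (Q and P)) implies (((Q and P) or (Q and P)) or (Q or Q)) = 1 implies 0 = 0
This gives 0 ≠ 1.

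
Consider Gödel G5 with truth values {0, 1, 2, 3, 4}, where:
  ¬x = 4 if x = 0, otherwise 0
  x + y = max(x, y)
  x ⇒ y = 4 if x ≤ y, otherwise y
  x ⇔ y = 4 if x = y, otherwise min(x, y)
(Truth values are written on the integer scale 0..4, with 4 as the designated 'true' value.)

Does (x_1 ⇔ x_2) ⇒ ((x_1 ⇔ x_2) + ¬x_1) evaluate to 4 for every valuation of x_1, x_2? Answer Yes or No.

Yes

At x_1 = 3, x_2 = 4, for instance:
x_1 ⇔ x_2 = 3 ⇔ 4 = 3
¬x_1 = ¬3 = 0
(x_1 ⇔ x_2) + ¬x_1 = 3 + 0 = 3
(x_1 ⇔ x_2) ⇒ ((x_1 ⇔ x_2) + ¬x_1) = 3 ⇒ 3 = 4
and checking the remaining 24 assignments likewise gives ≥ 4 in every case.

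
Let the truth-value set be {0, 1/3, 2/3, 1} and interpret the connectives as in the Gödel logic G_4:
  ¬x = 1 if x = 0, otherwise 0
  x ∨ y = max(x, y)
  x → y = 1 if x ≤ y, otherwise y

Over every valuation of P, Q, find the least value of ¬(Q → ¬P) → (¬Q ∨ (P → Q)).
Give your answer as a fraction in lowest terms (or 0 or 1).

Take P = 2/3, Q = 1/3:
¬P = ¬2/3 = 0
Q → ¬P = 1/3 → 0 = 0
¬(Q → ¬P) = ¬0 = 1
¬Q = ¬1/3 = 0
P → Q = 2/3 → 1/3 = 1/3
¬Q ∨ (P → Q) = 0 ∨ 1/3 = 1/3
¬(Q → ¬P) → (¬Q ∨ (P → Q)) = 1 → 1/3 = 1/3
No assignment yields a value below 1/3, so this is the minimum.

1/3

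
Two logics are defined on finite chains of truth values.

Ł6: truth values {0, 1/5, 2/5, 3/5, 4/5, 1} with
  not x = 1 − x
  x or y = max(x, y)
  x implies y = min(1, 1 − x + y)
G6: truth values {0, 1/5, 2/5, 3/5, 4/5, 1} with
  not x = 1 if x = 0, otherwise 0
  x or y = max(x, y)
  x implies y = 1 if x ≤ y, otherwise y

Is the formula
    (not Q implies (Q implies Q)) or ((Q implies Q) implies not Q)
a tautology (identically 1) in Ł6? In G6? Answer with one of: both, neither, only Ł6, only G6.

both

In Ł6: every assignment gives 1 — tautology.
In G6: every assignment gives 1 — tautology.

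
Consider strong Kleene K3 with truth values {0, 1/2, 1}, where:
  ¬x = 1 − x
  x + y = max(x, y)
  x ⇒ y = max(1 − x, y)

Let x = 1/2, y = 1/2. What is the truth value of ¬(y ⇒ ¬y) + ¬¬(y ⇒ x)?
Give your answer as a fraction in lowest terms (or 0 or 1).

1/2

¬y = ¬1/2 = 1/2
y ⇒ ¬y = 1/2 ⇒ 1/2 = 1/2
¬(y ⇒ ¬y) = ¬1/2 = 1/2
y ⇒ x = 1/2 ⇒ 1/2 = 1/2
¬(y ⇒ x) = ¬1/2 = 1/2
¬¬(y ⇒ x) = ¬1/2 = 1/2
¬(y ⇒ ¬y) + ¬¬(y ⇒ x) = 1/2 + 1/2 = 1/2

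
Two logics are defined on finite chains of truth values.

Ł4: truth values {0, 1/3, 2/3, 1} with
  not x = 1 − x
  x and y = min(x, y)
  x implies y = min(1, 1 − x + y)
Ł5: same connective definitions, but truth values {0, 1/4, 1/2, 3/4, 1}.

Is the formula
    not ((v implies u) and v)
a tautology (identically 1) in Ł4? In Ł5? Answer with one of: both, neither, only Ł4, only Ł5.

neither

In Ł4: at u = 0, v = 1/3 the value is 2/3 — not a tautology.
In Ł5: at u = 0, v = 1/4 the value is 3/4 — not a tautology.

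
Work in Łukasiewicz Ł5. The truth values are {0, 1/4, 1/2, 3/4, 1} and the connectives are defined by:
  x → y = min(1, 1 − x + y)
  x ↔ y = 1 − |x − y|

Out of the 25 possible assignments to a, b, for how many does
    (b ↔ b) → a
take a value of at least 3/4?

value 1: 5 assignments (counts)
value 3/4: 5 assignments (counts)
value 1/2: 5 assignments
value 1/4: 5 assignments
value 0: 5 assignments
So 10 of the 25 assignments meet the threshold.

10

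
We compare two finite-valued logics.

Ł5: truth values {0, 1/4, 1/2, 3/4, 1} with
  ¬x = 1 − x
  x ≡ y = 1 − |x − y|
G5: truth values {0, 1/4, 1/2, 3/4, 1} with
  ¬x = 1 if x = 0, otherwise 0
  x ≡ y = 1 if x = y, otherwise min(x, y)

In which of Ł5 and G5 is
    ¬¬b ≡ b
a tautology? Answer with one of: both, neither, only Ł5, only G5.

only Ł5

In Ł5: every assignment gives 1 — tautology.
In G5: at b = 1/4 the value is 1/4 — not a tautology.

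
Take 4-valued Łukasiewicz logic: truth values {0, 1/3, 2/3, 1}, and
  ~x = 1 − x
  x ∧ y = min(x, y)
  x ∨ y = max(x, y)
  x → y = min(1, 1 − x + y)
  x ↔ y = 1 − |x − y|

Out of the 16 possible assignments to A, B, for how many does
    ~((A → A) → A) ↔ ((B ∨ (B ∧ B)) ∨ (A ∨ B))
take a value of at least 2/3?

9

A = 0, B = 0 ↦ 0  <
A = 0, B = 1/3 ↦ 1/3  <
A = 0, B = 2/3 ↦ 2/3  ≥
A = 0, B = 1 ↦ 1  ≥
A = 1/3, B = 0 ↦ 2/3  ≥
A = 1/3, B = 1/3 ↦ 2/3  ≥
A = 1/3, B = 2/3 ↦ 1  ≥
A = 1/3, B = 1 ↦ 2/3  ≥
A = 2/3, B = 0 ↦ 2/3  ≥
A = 2/3, B = 1/3 ↦ 2/3  ≥
A = 2/3, B = 2/3 ↦ 2/3  ≥
A = 2/3, B = 1 ↦ 1/3  <
A = 1, B = 0 ↦ 0  <
A = 1, B = 1/3 ↦ 0  <
A = 1, B = 2/3 ↦ 0  <
A = 1, B = 1 ↦ 0  <
So 9 of the 16 assignments meet the threshold.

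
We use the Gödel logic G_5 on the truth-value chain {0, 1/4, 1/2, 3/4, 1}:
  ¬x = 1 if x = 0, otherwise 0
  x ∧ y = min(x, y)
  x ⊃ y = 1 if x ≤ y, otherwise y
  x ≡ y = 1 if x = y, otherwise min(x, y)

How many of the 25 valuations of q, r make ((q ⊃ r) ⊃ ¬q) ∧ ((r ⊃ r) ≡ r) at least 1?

1

value 1: 1 assignment (counts)
value 3/4: 1 assignment
value 1/2: 1 assignment
value 1/4: 1 assignment
value 0: 21 assignments
So 1 of the 25 assignments meets the threshold.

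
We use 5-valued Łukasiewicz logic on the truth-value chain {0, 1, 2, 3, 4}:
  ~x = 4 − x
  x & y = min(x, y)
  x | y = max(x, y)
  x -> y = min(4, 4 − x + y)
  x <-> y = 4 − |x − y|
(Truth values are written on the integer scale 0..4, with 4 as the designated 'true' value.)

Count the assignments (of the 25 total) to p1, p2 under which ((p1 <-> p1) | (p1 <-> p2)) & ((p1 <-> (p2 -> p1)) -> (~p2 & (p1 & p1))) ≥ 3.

13

value 4: 9 assignments (counts)
value 3: 4 assignments (counts)
value 2: 5 assignments
value 1: 2 assignments
value 0: 5 assignments
So 13 of the 25 assignments meet the threshold.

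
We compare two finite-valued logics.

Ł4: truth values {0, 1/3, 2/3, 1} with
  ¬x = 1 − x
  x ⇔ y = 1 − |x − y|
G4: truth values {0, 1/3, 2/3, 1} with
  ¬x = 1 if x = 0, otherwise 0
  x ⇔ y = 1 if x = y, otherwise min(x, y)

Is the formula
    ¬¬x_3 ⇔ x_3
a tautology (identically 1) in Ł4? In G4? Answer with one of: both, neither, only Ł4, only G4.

In Ł4: every assignment gives 1 — tautology.
In G4: at x_3 = 1/3 the value is 1/3 — not a tautology.

only Ł4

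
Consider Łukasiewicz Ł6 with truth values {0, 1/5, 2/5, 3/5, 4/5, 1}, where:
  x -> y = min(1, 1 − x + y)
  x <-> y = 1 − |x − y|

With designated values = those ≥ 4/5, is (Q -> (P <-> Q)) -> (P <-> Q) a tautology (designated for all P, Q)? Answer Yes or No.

Counterexample: take P = 0, Q = 2/5.
P <-> Q = 0 <-> 2/5 = 3/5
Q -> (P <-> Q) = 2/5 -> 3/5 = 1
(Q -> (P <-> Q)) -> (P <-> Q) = 1 -> 3/5 = 3/5
This gives 3/5, which is below 4/5.

No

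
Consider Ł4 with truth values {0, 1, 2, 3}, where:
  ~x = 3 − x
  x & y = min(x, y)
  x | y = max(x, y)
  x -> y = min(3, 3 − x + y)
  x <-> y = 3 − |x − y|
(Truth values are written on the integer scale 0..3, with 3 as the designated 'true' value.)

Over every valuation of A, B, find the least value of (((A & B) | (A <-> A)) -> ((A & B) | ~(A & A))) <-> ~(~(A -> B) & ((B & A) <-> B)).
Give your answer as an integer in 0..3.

2

Take A = 1, B = 1:
A & B = 1 & 1 = 1
A <-> A = 1 <-> 1 = 3
(A & B) | (A <-> A) = 1 | 3 = 3
A & B = 1 & 1 = 1
A & A = 1 & 1 = 1
~(A & A) = ~1 = 2
(A & B) | ~(A & A) = 1 | 2 = 2
((A & B) | (A <-> A)) -> ((A & B) | ~(A & A)) = 3 -> 2 = 2
A -> B = 1 -> 1 = 3
~(A -> B) = ~3 = 0
B & A = 1 & 1 = 1
(B & A) <-> B = 1 <-> 1 = 3
~(A -> B) & ((B & A) <-> B) = 0 & 3 = 0
~(~(A -> B) & ((B & A) <-> B)) = ~0 = 3
(((A & B) | (A <-> A)) -> ((A & B) | ~(A & A))) <-> ~(~(A -> B) & ((B & A) <-> B)) = 2 <-> 3 = 2
No assignment yields a value below 2, so this is the minimum.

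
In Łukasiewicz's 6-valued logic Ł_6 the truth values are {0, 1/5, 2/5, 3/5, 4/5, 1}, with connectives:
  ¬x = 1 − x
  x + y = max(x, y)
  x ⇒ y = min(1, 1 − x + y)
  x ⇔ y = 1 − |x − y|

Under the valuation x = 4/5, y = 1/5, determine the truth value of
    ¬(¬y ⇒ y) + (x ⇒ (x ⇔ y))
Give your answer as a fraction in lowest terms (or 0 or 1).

3/5

¬y = ¬1/5 = 4/5
¬y ⇒ y = 4/5 ⇒ 1/5 = 2/5
¬(¬y ⇒ y) = ¬2/5 = 3/5
x ⇔ y = 4/5 ⇔ 1/5 = 2/5
x ⇒ (x ⇔ y) = 4/5 ⇒ 2/5 = 3/5
¬(¬y ⇒ y) + (x ⇒ (x ⇔ y)) = 3/5 + 3/5 = 3/5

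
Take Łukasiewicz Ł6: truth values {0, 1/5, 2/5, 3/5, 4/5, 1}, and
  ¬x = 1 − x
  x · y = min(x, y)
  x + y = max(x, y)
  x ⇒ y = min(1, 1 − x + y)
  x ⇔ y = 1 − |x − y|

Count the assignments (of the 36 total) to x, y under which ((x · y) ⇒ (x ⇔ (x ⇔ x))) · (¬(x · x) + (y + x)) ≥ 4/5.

value 1: 16 assignments (counts)
value 4/5: 12 assignments (counts)
value 3/5: 8 assignments
So 28 of the 36 assignments meet the threshold.

28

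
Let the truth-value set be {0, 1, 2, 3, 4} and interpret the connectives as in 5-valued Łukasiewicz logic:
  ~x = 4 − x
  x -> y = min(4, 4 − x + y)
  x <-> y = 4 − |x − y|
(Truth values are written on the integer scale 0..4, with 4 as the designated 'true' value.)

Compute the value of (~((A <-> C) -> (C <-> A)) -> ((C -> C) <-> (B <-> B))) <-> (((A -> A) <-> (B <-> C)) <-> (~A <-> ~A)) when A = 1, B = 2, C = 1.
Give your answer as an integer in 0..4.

3

A <-> C = 1 <-> 1 = 4
C <-> A = 1 <-> 1 = 4
(A <-> C) -> (C <-> A) = 4 -> 4 = 4
~((A <-> C) -> (C <-> A)) = ~4 = 0
C -> C = 1 -> 1 = 4
B <-> B = 2 <-> 2 = 4
(C -> C) <-> (B <-> B) = 4 <-> 4 = 4
~((A <-> C) -> (C <-> A)) -> ((C -> C) <-> (B <-> B)) = 0 -> 4 = 4
A -> A = 1 -> 1 = 4
B <-> C = 2 <-> 1 = 3
(A -> A) <-> (B <-> C) = 4 <-> 3 = 3
~A = ~1 = 3
~A = ~1 = 3
~A <-> ~A = 3 <-> 3 = 4
((A -> A) <-> (B <-> C)) <-> (~A <-> ~A) = 3 <-> 4 = 3
(~((A <-> C) -> (C <-> A)) -> ((C -> C) <-> (B <-> B))) <-> (((A -> A) <-> (B <-> C)) <-> (~A <-> ~A)) = 4 <-> 3 = 3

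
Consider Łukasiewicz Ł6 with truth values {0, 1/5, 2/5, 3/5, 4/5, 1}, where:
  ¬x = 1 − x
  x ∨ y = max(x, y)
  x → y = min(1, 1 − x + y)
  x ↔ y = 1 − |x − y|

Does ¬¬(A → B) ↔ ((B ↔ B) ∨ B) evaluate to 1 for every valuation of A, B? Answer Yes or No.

Counterexample: take A = 1/5, B = 0.
A → B = 1/5 → 0 = 4/5
¬(A → B) = ¬4/5 = 1/5
¬¬(A → B) = ¬1/5 = 4/5
B ↔ B = 0 ↔ 0 = 1
(B ↔ B) ∨ B = 1 ∨ 0 = 1
¬¬(A → B) ↔ ((B ↔ B) ∨ B) = 4/5 ↔ 1 = 4/5
This gives 4/5 ≠ 1.

No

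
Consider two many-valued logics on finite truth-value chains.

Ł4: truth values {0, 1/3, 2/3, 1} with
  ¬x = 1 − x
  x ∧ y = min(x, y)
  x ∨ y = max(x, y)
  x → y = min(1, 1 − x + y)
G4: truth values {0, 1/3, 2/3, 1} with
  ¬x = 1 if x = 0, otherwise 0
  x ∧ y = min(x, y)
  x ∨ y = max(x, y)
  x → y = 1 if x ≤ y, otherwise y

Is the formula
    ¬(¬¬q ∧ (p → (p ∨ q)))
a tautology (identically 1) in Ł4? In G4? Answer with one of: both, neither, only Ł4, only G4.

neither

In Ł4: at p = 0, q = 1/3 the value is 2/3 — not a tautology.
In G4: at p = 0, q = 1/3 the value is 0 — not a tautology.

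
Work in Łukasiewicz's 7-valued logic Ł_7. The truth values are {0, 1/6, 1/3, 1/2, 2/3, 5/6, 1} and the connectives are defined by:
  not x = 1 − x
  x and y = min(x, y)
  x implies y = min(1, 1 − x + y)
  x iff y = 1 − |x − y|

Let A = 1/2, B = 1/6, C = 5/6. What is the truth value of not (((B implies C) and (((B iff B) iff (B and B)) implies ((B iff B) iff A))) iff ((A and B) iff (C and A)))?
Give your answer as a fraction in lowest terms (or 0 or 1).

B implies C = 1/6 implies 5/6 = 1
B iff B = 1/6 iff 1/6 = 1
B and B = 1/6 and 1/6 = 1/6
(B iff B) iff (B and B) = 1 iff 1/6 = 1/6
B iff B = 1/6 iff 1/6 = 1
(B iff B) iff A = 1 iff 1/2 = 1/2
((B iff B) iff (B and B)) implies ((B iff B) iff A) = 1/6 implies 1/2 = 1
(B implies C) and (((B iff B) iff (B and B)) implies ((B iff B) iff A)) = 1 and 1 = 1
A and B = 1/2 and 1/6 = 1/6
C and A = 5/6 and 1/2 = 1/2
(A and B) iff (C and A) = 1/6 iff 1/2 = 2/3
((B implies C) and (((B iff B) iff (B and B)) implies ((B iff B) iff A))) iff ((A and B) iff (C and A)) = 1 iff 2/3 = 2/3
not (((B implies C) and (((B iff B) iff (B and B)) implies ((B iff B) iff A))) iff ((A and B) iff (C and A))) = not 2/3 = 1/3

1/3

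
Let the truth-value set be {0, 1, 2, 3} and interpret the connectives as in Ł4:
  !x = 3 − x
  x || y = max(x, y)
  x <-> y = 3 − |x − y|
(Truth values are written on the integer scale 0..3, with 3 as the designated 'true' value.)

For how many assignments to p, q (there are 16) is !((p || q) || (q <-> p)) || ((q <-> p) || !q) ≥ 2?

p = 0, q = 0 ↦ 3  ≥
p = 0, q = 1 ↦ 2  ≥
p = 0, q = 2 ↦ 1  <
p = 0, q = 3 ↦ 0  <
p = 1, q = 0 ↦ 3  ≥
p = 1, q = 1 ↦ 3  ≥
p = 1, q = 2 ↦ 2  ≥
p = 1, q = 3 ↦ 1  <
p = 2, q = 0 ↦ 3  ≥
p = 2, q = 1 ↦ 2  ≥
p = 2, q = 2 ↦ 3  ≥
p = 2, q = 3 ↦ 2  ≥
p = 3, q = 0 ↦ 3  ≥
p = 3, q = 1 ↦ 2  ≥
p = 3, q = 2 ↦ 2  ≥
p = 3, q = 3 ↦ 3  ≥
So 13 of the 16 assignments meet the threshold.

13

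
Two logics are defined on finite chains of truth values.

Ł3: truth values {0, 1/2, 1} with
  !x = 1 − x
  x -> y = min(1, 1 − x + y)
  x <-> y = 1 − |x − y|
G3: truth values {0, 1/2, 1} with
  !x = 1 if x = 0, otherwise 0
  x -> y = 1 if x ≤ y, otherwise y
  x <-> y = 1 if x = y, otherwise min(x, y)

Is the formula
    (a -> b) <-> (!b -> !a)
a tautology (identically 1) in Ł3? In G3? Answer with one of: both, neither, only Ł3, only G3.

In Ł3: every assignment gives 1 — tautology.
In G3: at a = 1, b = 1/2 the value is 1/2 — not a tautology.

only Ł3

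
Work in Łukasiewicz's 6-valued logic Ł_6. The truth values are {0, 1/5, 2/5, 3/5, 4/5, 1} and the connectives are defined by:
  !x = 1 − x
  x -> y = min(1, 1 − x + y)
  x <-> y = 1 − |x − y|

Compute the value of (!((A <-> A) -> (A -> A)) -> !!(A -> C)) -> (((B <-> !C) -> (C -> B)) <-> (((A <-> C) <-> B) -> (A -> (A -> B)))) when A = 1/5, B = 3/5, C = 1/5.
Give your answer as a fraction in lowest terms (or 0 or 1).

1

A <-> A = 1/5 <-> 1/5 = 1
A -> A = 1/5 -> 1/5 = 1
(A <-> A) -> (A -> A) = 1 -> 1 = 1
!((A <-> A) -> (A -> A)) = !1 = 0
A -> C = 1/5 -> 1/5 = 1
!(A -> C) = !1 = 0
!!(A -> C) = !0 = 1
!((A <-> A) -> (A -> A)) -> !!(A -> C) = 0 -> 1 = 1
!C = !1/5 = 4/5
B <-> !C = 3/5 <-> 4/5 = 4/5
C -> B = 1/5 -> 3/5 = 1
(B <-> !C) -> (C -> B) = 4/5 -> 1 = 1
A <-> C = 1/5 <-> 1/5 = 1
(A <-> C) <-> B = 1 <-> 3/5 = 3/5
A -> B = 1/5 -> 3/5 = 1
A -> (A -> B) = 1/5 -> 1 = 1
((A <-> C) <-> B) -> (A -> (A -> B)) = 3/5 -> 1 = 1
((B <-> !C) -> (C -> B)) <-> (((A <-> C) <-> B) -> (A -> (A -> B))) = 1 <-> 1 = 1
(!((A <-> A) -> (A -> A)) -> !!(A -> C)) -> (((B <-> !C) -> (C -> B)) <-> (((A <-> C) <-> B) -> (A -> (A -> B)))) = 1 -> 1 = 1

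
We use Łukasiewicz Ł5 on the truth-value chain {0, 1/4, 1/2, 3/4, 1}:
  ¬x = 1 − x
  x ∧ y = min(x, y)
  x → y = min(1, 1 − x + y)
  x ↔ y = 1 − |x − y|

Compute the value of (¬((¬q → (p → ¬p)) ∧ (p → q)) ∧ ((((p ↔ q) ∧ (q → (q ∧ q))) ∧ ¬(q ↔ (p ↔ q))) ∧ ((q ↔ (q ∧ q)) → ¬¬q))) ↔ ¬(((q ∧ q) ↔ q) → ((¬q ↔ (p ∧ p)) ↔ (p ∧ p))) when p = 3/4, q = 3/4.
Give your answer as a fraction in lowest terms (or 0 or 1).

3/4

¬q = ¬3/4 = 1/4
¬p = ¬3/4 = 1/4
p → ¬p = 3/4 → 1/4 = 1/2
¬q → (p → ¬p) = 1/4 → 1/2 = 1
p → q = 3/4 → 3/4 = 1
(¬q → (p → ¬p)) ∧ (p → q) = 1 ∧ 1 = 1
¬((¬q → (p → ¬p)) ∧ (p → q)) = ¬1 = 0
p ↔ q = 3/4 ↔ 3/4 = 1
q ∧ q = 3/4 ∧ 3/4 = 3/4
q → (q ∧ q) = 3/4 → 3/4 = 1
(p ↔ q) ∧ (q → (q ∧ q)) = 1 ∧ 1 = 1
p ↔ q = 3/4 ↔ 3/4 = 1
q ↔ (p ↔ q) = 3/4 ↔ 1 = 3/4
¬(q ↔ (p ↔ q)) = ¬3/4 = 1/4
((p ↔ q) ∧ (q → (q ∧ q))) ∧ ¬(q ↔ (p ↔ q)) = 1 ∧ 1/4 = 1/4
q ∧ q = 3/4 ∧ 3/4 = 3/4
q ↔ (q ∧ q) = 3/4 ↔ 3/4 = 1
¬q = ¬3/4 = 1/4
¬¬q = ¬1/4 = 3/4
(q ↔ (q ∧ q)) → ¬¬q = 1 → 3/4 = 3/4
(((p ↔ q) ∧ (q → (q ∧ q))) ∧ ¬(q ↔ (p ↔ q))) ∧ ((q ↔ (q ∧ q)) → ¬¬q) = 1/4 ∧ 3/4 = 1/4
¬((¬q → (p → ¬p)) ∧ (p → q)) ∧ ((((p ↔ q) ∧ (q → (q ∧ q))) ∧ ¬(q ↔ (p ↔ q))) ∧ ((q ↔ (q ∧ q)) → ¬¬q)) = 0 ∧ 1/4 = 0
q ∧ q = 3/4 ∧ 3/4 = 3/4
(q ∧ q) ↔ q = 3/4 ↔ 3/4 = 1
¬q = ¬3/4 = 1/4
p ∧ p = 3/4 ∧ 3/4 = 3/4
¬q ↔ (p ∧ p) = 1/4 ↔ 3/4 = 1/2
p ∧ p = 3/4 ∧ 3/4 = 3/4
(¬q ↔ (p ∧ p)) ↔ (p ∧ p) = 1/2 ↔ 3/4 = 3/4
((q ∧ q) ↔ q) → ((¬q ↔ (p ∧ p)) ↔ (p ∧ p)) = 1 → 3/4 = 3/4
¬(((q ∧ q) ↔ q) → ((¬q ↔ (p ∧ p)) ↔ (p ∧ p))) = ¬3/4 = 1/4
(¬((¬q → (p → ¬p)) ∧ (p → q)) ∧ ((((p ↔ q) ∧ (q → (q ∧ q))) ∧ ¬(q ↔ (p ↔ q))) ∧ ((q ↔ (q ∧ q)) → ¬¬q))) ↔ ¬(((q ∧ q) ↔ q) → ((¬q ↔ (p ∧ p)) ↔ (p ∧ p))) = 0 ↔ 1/4 = 3/4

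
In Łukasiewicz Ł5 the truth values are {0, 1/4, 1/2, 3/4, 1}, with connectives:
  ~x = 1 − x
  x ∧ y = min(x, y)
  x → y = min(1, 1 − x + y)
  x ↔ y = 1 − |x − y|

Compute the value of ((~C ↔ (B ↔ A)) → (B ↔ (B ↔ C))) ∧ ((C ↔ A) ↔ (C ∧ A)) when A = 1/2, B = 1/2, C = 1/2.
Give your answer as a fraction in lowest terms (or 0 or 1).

1/2

~C = ~1/2 = 1/2
B ↔ A = 1/2 ↔ 1/2 = 1
~C ↔ (B ↔ A) = 1/2 ↔ 1 = 1/2
B ↔ C = 1/2 ↔ 1/2 = 1
B ↔ (B ↔ C) = 1/2 ↔ 1 = 1/2
(~C ↔ (B ↔ A)) → (B ↔ (B ↔ C)) = 1/2 → 1/2 = 1
C ↔ A = 1/2 ↔ 1/2 = 1
C ∧ A = 1/2 ∧ 1/2 = 1/2
(C ↔ A) ↔ (C ∧ A) = 1 ↔ 1/2 = 1/2
((~C ↔ (B ↔ A)) → (B ↔ (B ↔ C))) ∧ ((C ↔ A) ↔ (C ∧ A)) = 1 ∧ 1/2 = 1/2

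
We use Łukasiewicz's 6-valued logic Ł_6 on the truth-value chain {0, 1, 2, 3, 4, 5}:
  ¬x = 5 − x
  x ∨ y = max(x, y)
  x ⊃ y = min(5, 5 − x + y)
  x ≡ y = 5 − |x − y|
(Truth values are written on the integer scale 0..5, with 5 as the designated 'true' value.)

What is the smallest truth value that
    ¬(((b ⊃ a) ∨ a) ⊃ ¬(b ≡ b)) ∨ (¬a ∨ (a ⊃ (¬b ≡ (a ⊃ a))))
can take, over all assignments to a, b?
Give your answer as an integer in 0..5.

Take a = 2, b = 5:
b ⊃ a = 5 ⊃ 2 = 2
(b ⊃ a) ∨ a = 2 ∨ 2 = 2
b ≡ b = 5 ≡ 5 = 5
¬(b ≡ b) = ¬5 = 0
((b ⊃ a) ∨ a) ⊃ ¬(b ≡ b) = 2 ⊃ 0 = 3
¬(((b ⊃ a) ∨ a) ⊃ ¬(b ≡ b)) = ¬3 = 2
¬a = ¬2 = 3
¬b = ¬5 = 0
a ⊃ a = 2 ⊃ 2 = 5
¬b ≡ (a ⊃ a) = 0 ≡ 5 = 0
a ⊃ (¬b ≡ (a ⊃ a)) = 2 ⊃ 0 = 3
¬a ∨ (a ⊃ (¬b ≡ (a ⊃ a))) = 3 ∨ 3 = 3
¬(((b ⊃ a) ∨ a) ⊃ ¬(b ≡ b)) ∨ (¬a ∨ (a ⊃ (¬b ≡ (a ⊃ a)))) = 2 ∨ 3 = 3
No assignment yields a value below 3, so this is the minimum.

3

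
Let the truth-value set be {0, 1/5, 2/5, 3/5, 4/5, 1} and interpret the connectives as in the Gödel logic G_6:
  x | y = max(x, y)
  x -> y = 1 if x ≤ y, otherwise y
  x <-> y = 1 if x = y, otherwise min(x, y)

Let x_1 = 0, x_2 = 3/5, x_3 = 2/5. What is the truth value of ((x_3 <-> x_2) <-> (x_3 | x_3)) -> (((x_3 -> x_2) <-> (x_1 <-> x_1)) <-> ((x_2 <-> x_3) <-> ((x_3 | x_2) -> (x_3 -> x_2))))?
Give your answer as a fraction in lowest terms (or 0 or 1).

2/5

x_3 <-> x_2 = 2/5 <-> 3/5 = 2/5
x_3 | x_3 = 2/5 | 2/5 = 2/5
(x_3 <-> x_2) <-> (x_3 | x_3) = 2/5 <-> 2/5 = 1
x_3 -> x_2 = 2/5 -> 3/5 = 1
x_1 <-> x_1 = 0 <-> 0 = 1
(x_3 -> x_2) <-> (x_1 <-> x_1) = 1 <-> 1 = 1
x_2 <-> x_3 = 3/5 <-> 2/5 = 2/5
x_3 | x_2 = 2/5 | 3/5 = 3/5
x_3 -> x_2 = 2/5 -> 3/5 = 1
(x_3 | x_2) -> (x_3 -> x_2) = 3/5 -> 1 = 1
(x_2 <-> x_3) <-> ((x_3 | x_2) -> (x_3 -> x_2)) = 2/5 <-> 1 = 2/5
((x_3 -> x_2) <-> (x_1 <-> x_1)) <-> ((x_2 <-> x_3) <-> ((x_3 | x_2) -> (x_3 -> x_2))) = 1 <-> 2/5 = 2/5
((x_3 <-> x_2) <-> (x_3 | x_3)) -> (((x_3 -> x_2) <-> (x_1 <-> x_1)) <-> ((x_2 <-> x_3) <-> ((x_3 | x_2) -> (x_3 -> x_2)))) = 1 -> 2/5 = 2/5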